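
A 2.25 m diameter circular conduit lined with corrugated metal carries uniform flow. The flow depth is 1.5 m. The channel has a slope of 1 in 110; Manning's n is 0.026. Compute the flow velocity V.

V = 2.77 m/s

For a circular section of diameter D = 2.25 m at depth y = 1.5 m, the central angle is θ = 2 arccos(1 − 2y/D) = 3.821 rad. Then A = (D²/8)(θ − sin θ) = 2.816 m² and P = Dθ/2 = 4.299 m.
Hydraulic radius R = A/P = 2.816/4.299 = 0.655 m.
From Manning's equation, V = (1/n) R^(2/3) S^(1/2) = (1/0.026) × 0.655^(2/3) × 0.009091^(1/2) = 2.77 m/s.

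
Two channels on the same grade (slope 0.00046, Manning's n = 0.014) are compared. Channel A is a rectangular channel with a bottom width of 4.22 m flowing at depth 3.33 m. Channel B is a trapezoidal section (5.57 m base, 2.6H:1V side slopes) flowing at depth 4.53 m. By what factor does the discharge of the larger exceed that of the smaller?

8.8

Channel A: Flow area A = b·y = 4.22 × 3.33 = 14.05 m². Wetted perimeter P = b + 2y = 4.22 + 2×3.33 = 10.88 m. Hydraulic radius R = A/P = 14.05/10.88 = 1.292 m. Q_A = (1/0.014)·14.05·1.292^(2/3)·√0.00046 = 25.53 m³/s.
Channel B: With bottom width b = 5.57 m and side slope z = 2.6: A = (b + zy)y = (5.57 + 2.6×4.53)×4.53 = 78.59 m²; P = b + 2y√(1+z²) = 5.57 + 2×4.53×2.786 = 30.81 m. Hydraulic radius R = A/P = 78.59/30.81 = 2.551 m. Q_B = (1/0.014)·78.59·2.551^(2/3)·√0.00046 = 224.8 m³/s.
The larger discharge is 224.8 m³/s and the smaller is 25.53 m³/s; the ratio is 8.8.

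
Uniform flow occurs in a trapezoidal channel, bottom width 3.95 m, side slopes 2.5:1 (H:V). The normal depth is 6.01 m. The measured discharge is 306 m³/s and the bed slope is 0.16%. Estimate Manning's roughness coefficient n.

n = 0.032

With bottom width b = 3.95 m and side slope z = 2.5: A = (b + zy)y = (3.95 + 2.5×6.01)×6.01 = 114 m²; P = b + 2y√(1+z²) = 3.95 + 2×6.01×2.693 = 36.31 m.
Hydraulic radius R = A/P = 114/36.31 = 3.14 m.
Rearranging Manning's equation: n = (1/Q) A R^(2/3) S^(1/2) = (1/306) × 114 × 3.14^(2/3) × √0.0016 = 0.032.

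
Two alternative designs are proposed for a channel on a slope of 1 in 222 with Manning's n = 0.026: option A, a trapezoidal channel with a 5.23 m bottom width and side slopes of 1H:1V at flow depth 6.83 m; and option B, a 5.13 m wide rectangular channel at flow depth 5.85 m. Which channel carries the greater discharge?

channel A

Channel A: With bottom width b = 5.23 m and side slope z = 1: A = (b + zy)y = (5.23 + 1×6.83)×6.83 = 82.37 m²; P = b + 2y√(1+z²) = 5.23 + 2×6.83×1.414 = 24.55 m. Hydraulic radius R = A/P = 82.37/24.55 = 3.355 m. Q_A = (1/0.026)·82.37·3.355^(2/3)·√0.004505 = 476.6 m³/s.
Channel B: Flow area A = b·y = 5.13 × 5.85 = 30.01 m². Wetted perimeter P = b + 2y = 5.13 + 2×5.85 = 16.83 m. Hydraulic radius R = A/P = 30.01/16.83 = 1.783 m. Q_B = (1/0.026)·30.01·1.783^(2/3)·√0.004505 = 113.9 m³/s.
Q_A = 476.6 m³/s vs Q_B = 113.9 m³/s, so channel A carries more.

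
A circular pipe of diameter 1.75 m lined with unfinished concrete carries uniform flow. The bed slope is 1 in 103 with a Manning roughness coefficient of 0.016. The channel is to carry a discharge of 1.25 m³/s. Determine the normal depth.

y_n = 0.452 m

Manning's equation rearranged: A R^(2/3) = nQ / (1·√S) = 0.016 × 1.25 / (√0.009709) = 0.203.
Try y = 0.509 m: A R^(2/3) = 0.2556 — high.
Try y = 0.379 m: A R^(2/3) = 0.1425 — low.
Try y = 0.452 m: A R^(2/3) = 0.2025 — close enough.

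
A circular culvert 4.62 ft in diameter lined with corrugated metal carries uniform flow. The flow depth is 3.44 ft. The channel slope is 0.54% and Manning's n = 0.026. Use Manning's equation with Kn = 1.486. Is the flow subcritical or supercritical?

subcritical

For a circular section of diameter D = 4.62 ft at depth y = 3.44 ft, the central angle is θ = 2 arccos(1 − 2y/D) = 4.164 rad. Then A = (D²/8)(θ − sin θ) = 13.39 ft² and P = Dθ/2 = 9.619 ft.
Hydraulic radius R = A/P = 13.39/9.619 = 1.392 ft.
V = (1.486/n) R^(2/3) √S = (1.486/0.026) × 1.392^(2/3) × √0.0054 = 5.235 ft/s. Hydraulic depth D_h = A/T = 13.39/4.029 = 3.322 ft.
Froude number Fr = V/√(g·D_h) = 5.235/√(32.2×3.322) = 0.506, which is less than 1, so the flow is subcritical.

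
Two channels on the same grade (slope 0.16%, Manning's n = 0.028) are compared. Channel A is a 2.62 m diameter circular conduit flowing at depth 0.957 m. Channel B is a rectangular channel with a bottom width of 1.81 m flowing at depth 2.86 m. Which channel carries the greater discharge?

channel B

Channel A: For a circular section of diameter D = 2.62 m at depth y = 0.957 m, the central angle is θ = 2 arccos(1 − 2y/D) = 2.596 rad. Then A = (D²/8)(θ − sin θ) = 1.782 m² and P = Dθ/2 = 3.401 m. Hydraulic radius R = A/P = 1.782/3.401 = 0.524 m. Q_A = (1/0.028)·1.782·0.524^(2/3)·√0.0016 = 1.655 m³/s.
Channel B: Flow area A = b·y = 1.81 × 2.86 = 5.177 m². Wetted perimeter P = b + 2y = 1.81 + 2×2.86 = 7.53 m. Hydraulic radius R = A/P = 5.177/7.53 = 0.6875 m. Q_B = (1/0.028)·5.177·0.6875^(2/3)·√0.0016 = 5.76 m³/s.
Q_A = 1.655 m³/s vs Q_B = 5.76 m³/s, so channel B carries more.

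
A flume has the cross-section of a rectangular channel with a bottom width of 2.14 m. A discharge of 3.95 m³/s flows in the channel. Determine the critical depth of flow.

y_c = 0.703 m

For a rectangular channel, critical depth y_c = (q²/g)^(1/3) where q = Q/b = 3.95/2.14 = 1.846 m²/s.
So y_c = (1.846²/9.81)^(1/3) = 0.703 m.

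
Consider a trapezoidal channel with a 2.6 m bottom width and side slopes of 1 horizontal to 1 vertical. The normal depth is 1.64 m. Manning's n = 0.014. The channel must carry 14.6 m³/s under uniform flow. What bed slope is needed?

S = 0.000912

With bottom width b = 2.6 m and side slope z = 1: A = (b + zy)y = (2.6 + 1×1.64)×1.64 = 6.954 m²; P = b + 2y√(1+z²) = 2.6 + 2×1.64×1.414 = 7.239 m.
Hydraulic radius R = A/P = 6.954/7.239 = 0.9606 m.
From Manning's equation, S = [nQ / (1 A R^(2/3))]² = [0.014 × 14.6 / (1 × 6.954 × 0.9606^(2/3))]² = 0.000912.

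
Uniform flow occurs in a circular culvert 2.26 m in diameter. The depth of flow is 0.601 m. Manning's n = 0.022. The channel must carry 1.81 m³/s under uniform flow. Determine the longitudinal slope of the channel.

S = 0.00881

For a circular section of diameter D = 2.26 m at depth y = 0.601 m, the central angle is θ = 2 arccos(1 − 2y/D) = 2.167 rad. Then A = (D²/8)(θ − sin θ) = 0.8554 m² and P = Dθ/2 = 2.449 m.
Hydraulic radius R = A/P = 0.8554/2.449 = 0.3493 m.
From Manning's equation, S = [nQ / (1 A R^(2/3))]² = [0.022 × 1.81 / (1 × 0.8554 × 0.3493^(2/3))]² = 0.00881.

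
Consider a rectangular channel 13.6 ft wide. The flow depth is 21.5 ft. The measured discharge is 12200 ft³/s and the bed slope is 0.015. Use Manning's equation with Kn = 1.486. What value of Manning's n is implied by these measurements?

Flow area A = b·y = 13.6 × 21.5 = 292.4 ft². Wetted perimeter P = b + 2y = 13.6 + 2×21.5 = 56.6 ft.
Hydraulic radius R = A/P = 292.4/56.6 = 5.166 ft.
Rearranging Manning's equation: n = (1.486/Q) A R^(2/3) S^(1/2) = (1.486/12200) × 292.4 × 5.166^(2/3) × √0.015 = 0.013.

n = 0.013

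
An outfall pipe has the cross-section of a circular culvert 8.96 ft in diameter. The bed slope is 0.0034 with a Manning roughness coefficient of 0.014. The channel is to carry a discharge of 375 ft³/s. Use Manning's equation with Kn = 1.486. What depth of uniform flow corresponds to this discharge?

Manning's equation rearranged: A R^(2/3) = nQ / (1.486·√S) = 0.014 × 375 / (1.486 × √0.0034) = 60.59.
At y = 3.79 ft: A R^(2/3) = 40.26 — too small.
At y = 5.73 ft: A R^(2/3) = 79.76 — too large.
At y = 4.8 ft: A R^(2/3) = 60.57 — matches.

y_n = 4.8 ft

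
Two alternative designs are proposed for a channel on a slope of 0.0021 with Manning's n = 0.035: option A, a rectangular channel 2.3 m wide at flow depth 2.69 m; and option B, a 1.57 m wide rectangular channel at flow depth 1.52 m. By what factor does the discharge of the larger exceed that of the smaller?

Channel A: Flow area A = b·y = 2.3 × 2.69 = 6.187 m². Wetted perimeter P = b + 2y = 2.3 + 2×2.69 = 7.68 m. Hydraulic radius R = A/P = 6.187/7.68 = 0.8056 m. Q_A = (1/0.035)·6.187·0.8056^(2/3)·√0.0021 = 7.013 m³/s.
Channel B: Flow area A = b·y = 1.57 × 1.52 = 2.386 m². Wetted perimeter P = b + 2y = 1.57 + 2×1.52 = 4.61 m. Hydraulic radius R = A/P = 2.386/4.61 = 0.5177 m. Q_B = (1/0.035)·2.386·0.5177^(2/3)·√0.0021 = 2.014 m³/s.
The larger discharge is 7.013 m³/s and the smaller is 2.014 m³/s; the ratio is 3.48.

3.48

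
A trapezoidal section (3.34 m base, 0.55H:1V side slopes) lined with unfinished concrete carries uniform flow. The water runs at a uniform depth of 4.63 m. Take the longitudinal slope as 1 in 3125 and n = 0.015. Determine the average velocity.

With bottom width b = 3.34 m and side slope z = 0.55: A = (b + zy)y = (3.34 + 0.55×4.63)×4.63 = 27.25 m²; P = b + 2y√(1+z²) = 3.34 + 2×4.63×1.141 = 13.91 m.
Hydraulic radius R = A/P = 27.25/13.91 = 1.96 m.
From Manning's equation, V = (1/n) R^(2/3) S^(1/2) = (1/0.015) × 1.96^(2/3) × 0.00032^(1/2) = 1.87 m/s.

V = 1.87 m/s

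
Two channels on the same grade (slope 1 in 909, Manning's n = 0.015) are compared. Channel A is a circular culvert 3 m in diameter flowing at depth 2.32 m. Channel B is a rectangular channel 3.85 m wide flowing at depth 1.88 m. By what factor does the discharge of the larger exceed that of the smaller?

Channel A: For a circular section of diameter D = 3 m at depth y = 2.32 m, the central angle is θ = 2 arccos(1 − 2y/D) = 4.298 rad. Then A = (D²/8)(θ − sin θ) = 5.866 m² and P = Dθ/2 = 6.448 m. Hydraulic radius R = A/P = 5.866/6.448 = 0.9097 m. Q_A = (1/0.015)·5.866·0.9097^(2/3)·√0.0011 = 12.18 m³/s.
Channel B: Flow area A = b·y = 3.85 × 1.88 = 7.238 m². Wetted perimeter P = b + 2y = 3.85 + 2×1.88 = 7.61 m. Hydraulic radius R = A/P = 7.238/7.61 = 0.9511 m. Q_B = (1/0.015)·7.238·0.9511^(2/3)·√0.0011 = 15.48 m³/s.
The larger discharge is 15.48 m³/s and the smaller is 12.18 m³/s; the ratio is 1.27.

1.27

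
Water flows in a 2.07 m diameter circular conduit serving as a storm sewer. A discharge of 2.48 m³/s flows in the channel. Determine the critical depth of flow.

At critical depth, Q² T / (g A³) = 1, i.e. A³/T = Q²/g = 2.48²/9.81 = 0.627.
Try y = 0.807 m: A³/T = 0.8873 — too large.
Try y = 0.625 m: A³/T = 0.3308 — too small.
Try y = 0.737 m: A³/T = 0.6257 — ≈ 0.627.

y_c = 0.737 m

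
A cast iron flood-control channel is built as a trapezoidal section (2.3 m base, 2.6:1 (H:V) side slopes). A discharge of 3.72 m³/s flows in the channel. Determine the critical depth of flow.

At critical depth, Q² T / (g A³) = 1, i.e. A³/T = Q²/g = 3.72²/9.81 = 1.411.
At y = 0.406 m: A³/T = 0.5732 — low.
At y = 0.667 m: A³/T = 3.377 — high.
At y = 0.524 m: A³/T = 1.407 — matches.

y_c = 0.524 m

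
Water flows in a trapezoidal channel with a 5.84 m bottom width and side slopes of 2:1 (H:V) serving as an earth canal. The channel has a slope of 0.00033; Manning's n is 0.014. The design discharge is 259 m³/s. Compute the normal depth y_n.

Manning's equation rearranged: A R^(2/3) = nQ / (1·√S) = 0.014 × 259 / (√0.00033) = 199.6.
At y = 4.5 m: A R^(2/3) = 125.4 — too small.
At y = 6.35 m: A R^(2/3) = 268.2 — too large.
At y = 5.56 m: A R^(2/3) = 199.2 — ≈ 199.6.

y_n = 5.56 m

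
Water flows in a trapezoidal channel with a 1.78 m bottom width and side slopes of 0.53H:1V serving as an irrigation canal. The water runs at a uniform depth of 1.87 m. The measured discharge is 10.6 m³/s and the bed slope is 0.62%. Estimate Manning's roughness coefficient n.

With bottom width b = 1.78 m and side slope z = 0.53: A = (b + zy)y = (1.78 + 0.53×1.87)×1.87 = 5.182 m²; P = b + 2y√(1+z²) = 1.78 + 2×1.87×1.132 = 6.013 m.
Hydraulic radius R = A/P = 5.182/6.013 = 0.8618 m.
Rearranging Manning's equation: n = (1/Q) A R^(2/3) S^(1/2) = (1/10.6) × 5.182 × 0.8618^(2/3) × √0.0062 = 0.0349.

n = 0.0349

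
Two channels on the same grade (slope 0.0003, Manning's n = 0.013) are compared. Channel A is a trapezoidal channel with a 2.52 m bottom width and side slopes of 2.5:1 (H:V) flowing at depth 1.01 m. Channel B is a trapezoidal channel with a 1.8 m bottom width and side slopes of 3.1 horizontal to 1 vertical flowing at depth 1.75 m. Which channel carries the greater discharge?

Channel A: With bottom width b = 2.52 m and side slope z = 2.5: A = (b + zy)y = (2.52 + 2.5×1.01)×1.01 = 5.095 m²; P = b + 2y√(1+z²) = 2.52 + 2×1.01×2.693 = 7.959 m. Hydraulic radius R = A/P = 5.095/7.959 = 0.6402 m. Q_A = (1/0.013)·5.095·0.6402^(2/3)·√0.0003 = 5.043 m³/s.
Channel B: With bottom width b = 1.8 m and side slope z = 3.1: A = (b + zy)y = (1.8 + 3.1×1.75)×1.75 = 12.64 m²; P = b + 2y√(1+z²) = 1.8 + 2×1.75×3.257 = 13.2 m. Hydraulic radius R = A/P = 12.64/13.2 = 0.9578 m. Q_B = (1/0.013)·12.64·0.9578^(2/3)·√0.0003 = 16.37 m³/s.
Q_A = 5.043 m³/s vs Q_B = 16.37 m³/s, so channel B carries more.

channel B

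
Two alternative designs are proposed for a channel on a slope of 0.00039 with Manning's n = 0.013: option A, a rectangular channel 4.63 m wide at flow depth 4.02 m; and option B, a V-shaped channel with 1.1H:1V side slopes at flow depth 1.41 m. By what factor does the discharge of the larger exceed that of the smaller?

17

Channel A: Flow area A = b·y = 4.63 × 4.02 = 18.61 m². Wetted perimeter P = b + 2y = 4.63 + 2×4.02 = 12.67 m. Hydraulic radius R = A/P = 18.61/12.67 = 1.469 m. Q_A = (1/0.013)·18.61·1.469^(2/3)·√0.00039 = 36.54 m³/s.
Channel B: For a triangular section with side slope z = 1.1: A = zy² = 1.1×1.41² = 2.187 m²; P = 2y√(1+z²) = 2×1.41×1.487 = 4.192 m. Hydraulic radius R = A/P = 2.187/4.192 = 0.5217 m. Q_B = (1/0.013)·2.187·0.5217^(2/3)·√0.00039 = 2.153 m³/s.
The larger discharge is 36.54 m³/s and the smaller is 2.153 m³/s; the ratio is 17.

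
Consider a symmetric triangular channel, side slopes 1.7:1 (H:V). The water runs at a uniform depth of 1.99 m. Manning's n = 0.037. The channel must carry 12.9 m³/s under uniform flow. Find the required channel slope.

For a triangular section with side slope z = 1.7: A = zy² = 1.7×1.99² = 6.732 m²; P = 2y√(1+z²) = 2×1.99×1.972 = 7.85 m.
Hydraulic radius R = A/P = 6.732/7.85 = 0.8576 m.
From Manning's equation, S = [nQ / (1 A R^(2/3))]² = [0.037 × 12.9 / (1 × 6.732 × 0.8576^(2/3))]² = 0.00617.

S = 0.00617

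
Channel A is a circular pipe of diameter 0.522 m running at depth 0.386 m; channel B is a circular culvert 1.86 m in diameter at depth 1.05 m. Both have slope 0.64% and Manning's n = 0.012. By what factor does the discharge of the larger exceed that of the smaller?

Channel A: For a circular section of diameter D = 0.522 m at depth y = 0.386 m, the central angle is θ = 2 arccos(1 − 2y/D) = 4.14 rad. Then A = (D²/8)(θ − sin θ) = 0.1697 m² and P = Dθ/2 = 1.081 m. Hydraulic radius R = A/P = 0.1697/1.081 = 0.157 m. Q_A = (1/0.012)·0.1697·0.157^(2/3)·√0.0064 = 0.3292 m³/s.
Channel B: For a circular section of diameter D = 1.86 m at depth y = 1.05 m, the central angle is θ = 2 arccos(1 − 2y/D) = 3.4 rad. Then A = (D²/8)(θ − sin θ) = 1.581 m² and P = Dθ/2 = 3.162 m. Hydraulic radius R = A/P = 1.581/3.162 = 0.5 m. Q_B = (1/0.012)·1.581·0.5^(2/3)·√0.0064 = 6.64 m³/s.
The larger discharge is 6.64 m³/s and the smaller is 0.3292 m³/s; the ratio is 20.2.

20.2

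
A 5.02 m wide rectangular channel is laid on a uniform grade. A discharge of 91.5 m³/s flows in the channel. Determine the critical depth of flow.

y_c = 3.24 m

For a rectangular channel, critical depth y_c = (q²/g)^(1/3) where q = Q/b = 91.5/5.02 = 18.23 m²/s.
So y_c = (18.23²/9.81)^(1/3) = 3.24 m.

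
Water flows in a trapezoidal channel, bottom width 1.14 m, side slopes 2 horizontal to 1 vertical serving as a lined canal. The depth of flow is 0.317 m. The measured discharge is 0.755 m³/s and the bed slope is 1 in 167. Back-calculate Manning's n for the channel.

With bottom width b = 1.14 m and side slope z = 2: A = (b + zy)y = (1.14 + 2×0.317)×0.317 = 0.5624 m²; P = b + 2y√(1+z²) = 1.14 + 2×0.317×2.236 = 2.558 m.
Hydraulic radius R = A/P = 0.5624/2.558 = 0.2199 m.
Rearranging Manning's equation: n = (1/Q) A R^(2/3) S^(1/2) = (1/0.755) × 0.5624 × 0.2199^(2/3) × √0.005988 = 0.021.

n = 0.021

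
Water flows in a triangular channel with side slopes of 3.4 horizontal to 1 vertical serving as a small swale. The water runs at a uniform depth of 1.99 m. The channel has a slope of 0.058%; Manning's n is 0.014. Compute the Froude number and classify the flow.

subcritical

For a triangular section with side slope z = 3.4: A = zy² = 3.4×1.99² = 13.46 m²; P = 2y√(1+z²) = 2×1.99×3.544 = 14.11 m.
Hydraulic radius R = A/P = 13.46/14.11 = 0.9546 m.
V = (1/n) R^(2/3) √S = (1/0.014) × 0.9546^(2/3) × √0.00058 = 1.668 m/s. Hydraulic depth D_h = A/T = 13.46/13.53 = 0.995 m.
Froude number Fr = V/√(g·D_h) = 1.668/√(9.81×0.995) = 0.534, which is less than 1, so the flow is subcritical.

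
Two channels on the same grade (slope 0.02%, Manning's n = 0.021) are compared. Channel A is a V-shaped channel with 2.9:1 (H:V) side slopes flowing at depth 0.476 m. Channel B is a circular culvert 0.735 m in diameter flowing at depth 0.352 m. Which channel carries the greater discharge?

Channel A: For a triangular section with side slope z = 2.9: A = zy² = 2.9×0.476² = 0.6571 m²; P = 2y√(1+z²) = 2×0.476×3.068 = 2.92 m. Hydraulic radius R = A/P = 0.6571/2.92 = 0.225 m. Q_A = (1/0.021)·0.6571·0.225^(2/3)·√0.0002 = 0.1637 m³/s.
Channel B: For a circular section of diameter D = 0.735 m at depth y = 0.352 m, the central angle is θ = 2 arccos(1 − 2y/D) = 3.057 rad. Then A = (D²/8)(θ − sin θ) = 0.2008 m² and P = Dθ/2 = 1.124 m. Hydraulic radius R = A/P = 0.2008/1.124 = 0.1787 m. Q_B = (1/0.021)·0.2008·0.1787^(2/3)·√0.0002 = 0.04289 m³/s.
Q_A = 0.1637 m³/s vs Q_B = 0.04289 m³/s, so channel A carries more.

channel A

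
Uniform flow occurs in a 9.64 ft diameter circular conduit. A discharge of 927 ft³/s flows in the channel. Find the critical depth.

y_c = 7.4 ft

At critical depth, Q² T / (g A³) = 1, i.e. A³/T = Q²/g = 927²/32.2 = 26690.
Try y = 5.85 ft: A³/T = 10570 — short.
Try y = 8.21 ft: A³/T = 42400 — over.
Try y = 7.4 ft: A³/T = 26690 — matches.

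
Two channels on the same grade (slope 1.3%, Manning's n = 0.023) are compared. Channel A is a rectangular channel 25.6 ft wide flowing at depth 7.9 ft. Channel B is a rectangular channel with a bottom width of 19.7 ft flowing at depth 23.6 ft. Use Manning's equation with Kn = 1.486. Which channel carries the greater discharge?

Channel A: Flow area A = b·y = 25.6 × 7.9 = 202.2 ft². Wetted perimeter P = b + 2y = 25.6 + 2×7.9 = 41.4 ft. Hydraulic radius R = A/P = 202.2/41.4 = 4.885 ft. Q_A = (1.486/0.023)·202.2·4.885^(2/3)·√0.013 = 4289 ft³/s.
Channel B: Flow area A = b·y = 19.7 × 23.6 = 464.9 ft². Wetted perimeter P = b + 2y = 19.7 + 2×23.6 = 66.9 ft. Hydraulic radius R = A/P = 464.9/66.9 = 6.949 ft. Q_B = (1.486/0.023)·464.9·6.949^(2/3)·√0.013 = 12470 ft³/s.
Q_A = 4289 ft³/s vs Q_B = 12470 ft³/s, so channel B carries more.

channel B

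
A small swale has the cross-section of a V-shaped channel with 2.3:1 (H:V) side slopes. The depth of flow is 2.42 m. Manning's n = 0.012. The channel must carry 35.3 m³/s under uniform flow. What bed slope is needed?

S = 0.000861

For a triangular section with side slope z = 2.3: A = zy² = 2.3×2.42² = 13.47 m²; P = 2y√(1+z²) = 2×2.42×2.508 = 12.14 m.
Hydraulic radius R = A/P = 13.47/12.14 = 1.11 m.
From Manning's equation, S = [nQ / (1 A R^(2/3))]² = [0.012 × 35.3 / (1 × 13.47 × 1.11^(2/3))]² = 0.000861.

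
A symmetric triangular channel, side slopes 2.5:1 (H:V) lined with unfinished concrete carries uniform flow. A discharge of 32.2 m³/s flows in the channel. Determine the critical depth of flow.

At critical depth, Q² T / (g A³) = 1, i.e. A³/T = Q²/g = 32.2²/9.81 = 105.7.
Try y = 2.49 m: A³/T = 299.1 — over.
Try y = 1.69 m: A³/T = 43.08 — short.
Try y = 2.02 m: A³/T = 105.1 — close enough.

y_c = 2.02 m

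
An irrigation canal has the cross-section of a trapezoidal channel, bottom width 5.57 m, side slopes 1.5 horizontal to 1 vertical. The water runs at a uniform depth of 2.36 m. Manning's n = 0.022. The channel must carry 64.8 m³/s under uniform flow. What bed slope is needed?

With bottom width b = 5.57 m and side slope z = 1.5: A = (b + zy)y = (5.57 + 1.5×2.36)×2.36 = 21.5 m²; P = b + 2y√(1+z²) = 5.57 + 2×2.36×1.803 = 14.08 m.
Hydraulic radius R = A/P = 21.5/14.08 = 1.527 m.
From Manning's equation, S = [nQ / (1 A R^(2/3))]² = [0.022 × 64.8 / (1 × 21.5 × 1.527^(2/3))]² = 0.0025.

S = 0.0025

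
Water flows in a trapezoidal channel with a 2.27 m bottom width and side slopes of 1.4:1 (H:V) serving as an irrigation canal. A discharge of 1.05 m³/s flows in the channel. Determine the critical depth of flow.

At critical depth, Q² T / (g A³) = 1, i.e. A³/T = Q²/g = 1.05²/9.81 = 0.1124.
Try y = 0.319 m: A³/T = 0.2057 — over.
Try y = 0.19 m: A³/T = 0.03992 — short.
Try y = 0.264 m: A³/T = 0.1125 — ≈ 0.1124.

y_c = 0.264 m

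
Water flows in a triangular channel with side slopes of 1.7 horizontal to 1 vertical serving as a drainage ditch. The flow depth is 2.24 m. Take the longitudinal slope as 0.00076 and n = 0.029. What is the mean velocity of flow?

For a triangular section with side slope z = 1.7: A = zy² = 1.7×2.24² = 8.53 m²; P = 2y√(1+z²) = 2×2.24×1.972 = 8.836 m.
Hydraulic radius R = A/P = 8.53/8.836 = 0.9654 m.
From Manning's equation, V = (1/n) R^(2/3) S^(1/2) = (1/0.029) × 0.9654^(2/3) × 0.00076^(1/2) = 0.929 m/s.

V = 0.929 m/s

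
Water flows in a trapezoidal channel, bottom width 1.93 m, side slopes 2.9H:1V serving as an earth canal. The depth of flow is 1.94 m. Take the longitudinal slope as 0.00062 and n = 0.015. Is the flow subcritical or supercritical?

subcritical

With bottom width b = 1.93 m and side slope z = 2.9: A = (b + zy)y = (1.93 + 2.9×1.94)×1.94 = 14.66 m²; P = b + 2y√(1+z²) = 1.93 + 2×1.94×3.068 = 13.83 m.
Hydraulic radius R = A/P = 14.66/13.83 = 1.06 m.
V = (1/n) R^(2/3) √S = (1/0.015) × 1.06^(2/3) × √0.00062 = 1.725 m/s. Hydraulic depth D_h = A/T = 14.66/13.18 = 1.112 m.
Froude number Fr = V/√(g·D_h) = 1.725/√(9.81×1.112) = 0.522, which is less than 1, so the flow is subcritical.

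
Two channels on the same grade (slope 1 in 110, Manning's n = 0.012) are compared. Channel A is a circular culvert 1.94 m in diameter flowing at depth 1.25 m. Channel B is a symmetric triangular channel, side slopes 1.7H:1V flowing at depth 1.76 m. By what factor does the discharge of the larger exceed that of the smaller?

3.21

Channel A: For a circular section of diameter D = 1.94 m at depth y = 1.25 m, the central angle is θ = 2 arccos(1 − 2y/D) = 3.727 rad. Then A = (D²/8)(θ − sin θ) = 2.014 m² and P = Dθ/2 = 3.615 m. Hydraulic radius R = A/P = 2.014/3.615 = 0.5569 m. Q_A = (1/0.012)·2.014·0.5569^(2/3)·√0.009091 = 10.83 m³/s.
Channel B: For a triangular section with side slope z = 1.7: A = zy² = 1.7×1.76² = 5.266 m²; P = 2y√(1+z²) = 2×1.76×1.972 = 6.943 m. Hydraulic radius R = A/P = 5.266/6.943 = 0.7585 m. Q_B = (1/0.012)·5.266·0.7585^(2/3)·√0.009091 = 34.8 m³/s.
The larger discharge is 34.8 m³/s and the smaller is 10.83 m³/s; the ratio is 3.21.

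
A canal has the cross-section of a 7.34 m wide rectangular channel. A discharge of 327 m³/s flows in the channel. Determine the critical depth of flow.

For a rectangular channel, critical depth y_c = (q²/g)^(1/3) where q = Q/b = 327/7.34 = 44.55 m²/s.
So y_c = (44.55²/9.81)^(1/3) = 5.87 m.

y_c = 5.87 m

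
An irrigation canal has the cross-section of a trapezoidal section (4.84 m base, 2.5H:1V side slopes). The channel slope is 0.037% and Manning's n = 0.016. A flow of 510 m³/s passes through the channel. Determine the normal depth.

y_n = 7.39 m

Manning's equation rearranged: A R^(2/3) = nQ / (1·√S) = 0.016 × 510 / (√0.00037) = 424.2.
At y = 8.17 m: A R^(2/3) = 539.6 — too large.
At y = 5.15 m: A R^(2/3) = 181.3 — too small.
At y = 7.39 m: A R^(2/3) = 424 — matches.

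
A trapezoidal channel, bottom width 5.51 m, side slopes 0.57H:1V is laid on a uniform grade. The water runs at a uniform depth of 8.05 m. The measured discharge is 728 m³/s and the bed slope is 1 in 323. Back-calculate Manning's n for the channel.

n = 0.014

With bottom width b = 5.51 m and side slope z = 0.57: A = (b + zy)y = (5.51 + 0.57×8.05)×8.05 = 81.29 m²; P = b + 2y√(1+z²) = 5.51 + 2×8.05×1.151 = 24.04 m.
Hydraulic radius R = A/P = 81.29/24.04 = 3.381 m.
Rearranging Manning's equation: n = (1/Q) A R^(2/3) S^(1/2) = (1/728) × 81.29 × 3.381^(2/3) × √0.003096 = 0.014.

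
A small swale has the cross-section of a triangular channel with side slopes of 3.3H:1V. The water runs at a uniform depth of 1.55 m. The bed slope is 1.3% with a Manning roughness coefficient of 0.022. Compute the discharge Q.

Q = 33.7 m³/s

For a triangular section with side slope z = 3.3: A = zy² = 3.3×1.55² = 7.928 m²; P = 2y√(1+z²) = 2×1.55×3.448 = 10.69 m.
Hydraulic radius R = A/P = 7.928/10.69 = 0.7417 m.
Manning's equation: Q = (1/n) A R^(2/3) S^(1/2) = (1/0.022) × 7.928 × 0.7417^(2/3) × 0.013^(1/2) = 33.7 m³/s.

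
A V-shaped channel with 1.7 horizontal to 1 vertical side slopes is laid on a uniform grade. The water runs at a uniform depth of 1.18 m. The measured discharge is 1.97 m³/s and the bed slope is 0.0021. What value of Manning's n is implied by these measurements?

n = 0.0351

For a triangular section with side slope z = 1.7: A = zy² = 1.7×1.18² = 2.367 m²; P = 2y√(1+z²) = 2×1.18×1.972 = 4.655 m.
Hydraulic radius R = A/P = 2.367/4.655 = 0.5085 m.
Rearranging Manning's equation: n = (1/Q) A R^(2/3) S^(1/2) = (1/1.97) × 2.367 × 0.5085^(2/3) × √0.0021 = 0.0351.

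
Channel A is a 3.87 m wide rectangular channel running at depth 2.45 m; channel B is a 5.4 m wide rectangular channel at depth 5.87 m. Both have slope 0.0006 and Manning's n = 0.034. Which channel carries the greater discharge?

channel B

Channel A: Flow area A = b·y = 3.87 × 2.45 = 9.482 m². Wetted perimeter P = b + 2y = 3.87 + 2×2.45 = 8.77 m. Hydraulic radius R = A/P = 9.482/8.77 = 1.081 m. Q_A = (1/0.034)·9.482·1.081^(2/3)·√0.0006 = 7.195 m³/s.
Channel B: Flow area A = b·y = 5.4 × 5.87 = 31.7 m². Wetted perimeter P = b + 2y = 5.4 + 2×5.87 = 17.14 m. Hydraulic radius R = A/P = 31.7/17.14 = 1.849 m. Q_B = (1/0.034)·31.7·1.849^(2/3)·√0.0006 = 34.41 m³/s.
Q_A = 7.195 m³/s vs Q_B = 34.41 m³/s, so channel B carries more.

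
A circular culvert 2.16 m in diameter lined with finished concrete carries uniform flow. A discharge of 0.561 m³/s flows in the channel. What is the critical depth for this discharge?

y_c = 0.34 m

At critical depth, Q² T / (g A³) = 1, i.e. A³/T = Q²/g = 0.561²/9.81 = 0.03208.
Trying y = 0.407 m: A³/T = 0.06506 — high.
Trying y = 0.301 m: A³/T = 0.01986 — low.
Trying y = 0.34 m: A³/T = 0.03209 — matches.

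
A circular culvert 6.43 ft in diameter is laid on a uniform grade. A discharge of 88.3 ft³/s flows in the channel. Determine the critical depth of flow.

At critical depth, Q² T / (g A³) = 1, i.e. A³/T = Q²/g = 88.3²/32.2 = 242.1.
At y = 2.14 ft: A³/T = 139.5 — short.
At y = 2.47 ft: A³/T = 242.4 — close enough.

y_c = 2.47 ft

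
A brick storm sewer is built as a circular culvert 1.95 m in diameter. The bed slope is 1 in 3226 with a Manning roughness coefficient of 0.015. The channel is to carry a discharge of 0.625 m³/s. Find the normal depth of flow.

Manning's equation rearranged: A R^(2/3) = nQ / (1·√S) = 0.015 × 0.625 / (√0.00031) = 0.5325.
Try y = 0.825 m: A R^(2/3) = 0.6902 — over.
Try y = 0.716 m: A R^(2/3) = 0.5322 — close enough.

y_n = 0.716 m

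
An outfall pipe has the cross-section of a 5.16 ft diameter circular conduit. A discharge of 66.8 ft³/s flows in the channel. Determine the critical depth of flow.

At critical depth, Q² T / (g A³) = 1, i.e. A³/T = Q²/g = 66.8²/32.2 = 138.6.
Trying y = 1.74 ft: A³/T = 48.83 — too small.
Trying y = 2.9 ft: A³/T = 346.2 — too large.
Trying y = 2.28 ft: A³/T = 138.1 — matches.

y_c = 2.28 ft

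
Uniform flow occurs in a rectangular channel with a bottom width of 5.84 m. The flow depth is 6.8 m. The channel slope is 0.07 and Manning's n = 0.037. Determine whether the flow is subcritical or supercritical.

Flow area A = b·y = 5.84 × 6.8 = 39.71 m². Wetted perimeter P = b + 2y = 5.84 + 2×6.8 = 19.44 m.
Hydraulic radius R = A/P = 39.71/19.44 = 2.043 m.
V = (1/n) R^(2/3) √S = (1/0.037) × 2.043^(2/3) × √0.07 = 11.51 m/s. Hydraulic depth D_h = A/T = 39.71/5.84 = 6.8 m.
Froude number Fr = V/√(g·D_h) = 11.51/√(9.81×6.8) = 1.41, which is greater than 1, so the flow is supercritical.

supercritical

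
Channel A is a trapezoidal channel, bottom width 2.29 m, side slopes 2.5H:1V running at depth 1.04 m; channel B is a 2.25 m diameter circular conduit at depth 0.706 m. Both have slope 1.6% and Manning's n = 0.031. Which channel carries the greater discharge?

Channel A: With bottom width b = 2.29 m and side slope z = 2.5: A = (b + zy)y = (2.29 + 2.5×1.04)×1.04 = 5.086 m²; P = b + 2y√(1+z²) = 2.29 + 2×1.04×2.693 = 7.891 m. Hydraulic radius R = A/P = 5.086/7.891 = 0.6445 m. Q_A = (1/0.031)·5.086·0.6445^(2/3)·√0.016 = 15.48 m³/s.
Channel B: For a circular section of diameter D = 2.25 m at depth y = 0.706 m, the central angle is θ = 2 arccos(1 − 2y/D) = 2.378 rad. Then A = (D²/8)(θ − sin θ) = 1.068 m² and P = Dθ/2 = 2.676 m. Hydraulic radius R = A/P = 1.068/2.676 = 0.399 m. Q_B = (1/0.031)·1.068·0.399^(2/3)·√0.016 = 2.361 m³/s.
Q_A = 15.48 m³/s vs Q_B = 2.361 m³/s, so channel A carries more.

channel A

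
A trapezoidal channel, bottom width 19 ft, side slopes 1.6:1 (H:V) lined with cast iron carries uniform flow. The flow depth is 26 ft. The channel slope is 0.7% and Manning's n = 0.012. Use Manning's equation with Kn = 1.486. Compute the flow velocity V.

With bottom width b = 19 ft and side slope z = 1.6: A = (b + zy)y = (19 + 1.6×26)×26 = 1576 ft²; P = b + 2y√(1+z²) = 19 + 2×26×1.887 = 117.1 ft.
Hydraulic radius R = A/P = 1576/117.1 = 13.45 ft.
From Manning's equation, V = (1.486/n) R^(2/3) S^(1/2) = (1.486/0.012) × 13.45^(2/3) × 0.007^(1/2) = 58.6 ft/s.

V = 58.6 ft/s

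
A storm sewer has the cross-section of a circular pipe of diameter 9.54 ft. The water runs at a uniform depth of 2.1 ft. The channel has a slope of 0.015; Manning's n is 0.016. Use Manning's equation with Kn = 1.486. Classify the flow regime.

supercritical

For a circular section of diameter D = 9.54 ft at depth y = 2.1 ft, the central angle is θ = 2 arccos(1 − 2y/D) = 1.953 rad. Then A = (D²/8)(θ − sin θ) = 11.67 ft² and P = Dθ/2 = 9.318 ft.
Hydraulic radius R = A/P = 11.67/9.318 = 1.252 ft.
V = (1.486/n) R^(2/3) √S = (1.486/0.016) × 1.252^(2/3) × √0.015 = 13.22 ft/s. Hydraulic depth D_h = A/T = 11.67/7.905 = 1.476 ft.
Froude number Fr = V/√(g·D_h) = 13.22/√(32.2×1.476) = 1.92, which is greater than 1, so the flow is supercritical.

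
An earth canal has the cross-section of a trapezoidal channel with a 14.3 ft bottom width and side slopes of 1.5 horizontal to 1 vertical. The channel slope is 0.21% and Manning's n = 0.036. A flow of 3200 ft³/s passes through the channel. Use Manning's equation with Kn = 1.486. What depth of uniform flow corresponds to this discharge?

y_n = 13.2 ft

Manning's equation rearranged: A R^(2/3) = nQ / (1.486·√S) = 0.036 × 3200 / (1.486 × √0.0021) = 1692.
Trying y = 15.7 ft: A R^(2/3) = 2452 — high.
Trying y = 13.2 ft: A R^(2/3) = 1690 — matches.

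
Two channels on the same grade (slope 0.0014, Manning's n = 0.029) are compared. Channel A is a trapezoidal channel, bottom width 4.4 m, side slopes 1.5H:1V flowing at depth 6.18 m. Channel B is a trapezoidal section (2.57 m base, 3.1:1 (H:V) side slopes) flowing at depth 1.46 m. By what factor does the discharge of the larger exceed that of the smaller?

Channel A: With bottom width b = 4.4 m and side slope z = 1.5: A = (b + zy)y = (4.4 + 1.5×6.18)×6.18 = 84.48 m²; P = b + 2y√(1+z²) = 4.4 + 2×6.18×1.803 = 26.68 m. Hydraulic radius R = A/P = 84.48/26.68 = 3.166 m. Q_A = (1/0.029)·84.48·3.166^(2/3)·√0.0014 = 235 m³/s.
Channel B: With bottom width b = 2.57 m and side slope z = 3.1: A = (b + zy)y = (2.57 + 3.1×1.46)×1.46 = 10.36 m²; P = b + 2y√(1+z²) = 2.57 + 2×1.46×3.257 = 12.08 m. Hydraulic radius R = A/P = 10.36/12.08 = 0.8575 m. Q_B = (1/0.029)·10.36·0.8575^(2/3)·√0.0014 = 12.07 m³/s.
The larger discharge is 235 m³/s and the smaller is 12.07 m³/s; the ratio is 19.5.

19.5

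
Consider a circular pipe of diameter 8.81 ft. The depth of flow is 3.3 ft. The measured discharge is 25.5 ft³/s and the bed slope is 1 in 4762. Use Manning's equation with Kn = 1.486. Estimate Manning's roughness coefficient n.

n = 0.026

For a circular section of diameter D = 8.81 ft at depth y = 3.3 ft, the central angle is θ = 2 arccos(1 − 2y/D) = 2.634 rad. Then A = (D²/8)(θ − sin θ) = 20.85 ft² and P = Dθ/2 = 11.6 ft.
Hydraulic radius R = A/P = 20.85/11.6 = 1.796 ft.
Rearranging Manning's equation: n = (1.486/Q) A R^(2/3) S^(1/2) = (1.486/25.5) × 20.85 × 1.796^(2/3) × √0.00021 = 0.026.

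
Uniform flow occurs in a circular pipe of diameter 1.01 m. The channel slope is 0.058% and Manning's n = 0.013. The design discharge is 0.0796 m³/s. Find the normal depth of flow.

y_n = 0.25 m

Manning's equation rearranged: A R^(2/3) = nQ / (1·√S) = 0.013 × 0.0796 / (√0.00058) = 0.04297.
Try y = 0.284 m: A R^(2/3) = 0.05526 — high.
Try y = 0.188 m: A R^(2/3) = 0.02422 — low.
Try y = 0.25 m: A R^(2/3) = 0.04299 — matches.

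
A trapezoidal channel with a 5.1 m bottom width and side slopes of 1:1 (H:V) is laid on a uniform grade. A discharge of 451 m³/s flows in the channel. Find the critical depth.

y_c = 6.29 m

At critical depth, Q² T / (g A³) = 1, i.e. A³/T = Q²/g = 451²/9.81 = 20730.
Trying y = 4.49 m: A³/T = 5670 — low.
Trying y = 7.84 m: A³/T = 50250 — high.
Trying y = 6.29 m: A³/T = 20800 — ≈ 20730.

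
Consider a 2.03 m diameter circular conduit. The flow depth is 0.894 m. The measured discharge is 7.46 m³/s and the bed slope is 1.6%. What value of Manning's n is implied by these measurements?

n = 0.014

For a circular section of diameter D = 2.03 m at depth y = 0.894 m, the central angle is θ = 2 arccos(1 − 2y/D) = 2.903 rad. Then A = (D²/8)(θ − sin θ) = 1.373 m² and P = Dθ/2 = 2.946 m.
Hydraulic radius R = A/P = 1.373/2.946 = 0.4661 m.
Rearranging Manning's equation: n = (1/Q) A R^(2/3) S^(1/2) = (1/7.46) × 1.373 × 0.4661^(2/3) × √0.016 = 0.014.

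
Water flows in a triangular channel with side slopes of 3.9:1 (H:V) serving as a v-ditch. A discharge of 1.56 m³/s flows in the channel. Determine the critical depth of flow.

y_c = 0.504 m

At critical depth, Q² T / (g A³) = 1, i.e. A³/T = Q²/g = 1.56²/9.81 = 0.2481.
Trying y = 0.598 m: A³/T = 0.5816 — high.
Trying y = 0.504 m: A³/T = 0.2473 — ≈ 0.2481.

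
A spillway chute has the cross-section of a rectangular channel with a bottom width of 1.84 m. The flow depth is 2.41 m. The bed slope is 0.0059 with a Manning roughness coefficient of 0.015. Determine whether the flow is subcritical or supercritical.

subcritical

Flow area A = b·y = 1.84 × 2.41 = 4.434 m². Wetted perimeter P = b + 2y = 1.84 + 2×2.41 = 6.66 m.
Hydraulic radius R = A/P = 4.434/6.66 = 0.6658 m.
V = (1/n) R^(2/3) √S = (1/0.015) × 0.6658^(2/3) × √0.0059 = 3.905 m/s. Hydraulic depth D_h = A/T = 4.434/1.84 = 2.41 m.
Froude number Fr = V/√(g·D_h) = 3.905/√(9.81×2.41) = 0.803, which is less than 1, so the flow is subcritical.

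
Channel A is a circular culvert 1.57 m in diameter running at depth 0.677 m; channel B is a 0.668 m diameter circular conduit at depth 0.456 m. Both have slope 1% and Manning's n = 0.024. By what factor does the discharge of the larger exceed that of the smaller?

4.66

Channel A: For a circular section of diameter D = 1.57 m at depth y = 0.677 m, the central angle is θ = 2 arccos(1 − 2y/D) = 2.866 rad. Then A = (D²/8)(θ − sin θ) = 0.7989 m² and P = Dθ/2 = 2.249 m. Hydraulic radius R = A/P = 0.7989/2.249 = 0.3552 m. Q_A = (1/0.024)·0.7989·0.3552^(2/3)·√0.01 = 1.67 m³/s.
Channel B: For a circular section of diameter D = 0.668 m at depth y = 0.456 m, the central angle is θ = 2 arccos(1 − 2y/D) = 3.889 rad. Then A = (D²/8)(θ − sin θ) = 0.2549 m² and P = Dθ/2 = 1.299 m. Hydraulic radius R = A/P = 0.2549/1.299 = 0.1962 m. Q_B = (1/0.024)·0.2549·0.1962^(2/3)·√0.01 = 0.3586 m³/s.
The larger discharge is 1.67 m³/s and the smaller is 0.3586 m³/s; the ratio is 4.66.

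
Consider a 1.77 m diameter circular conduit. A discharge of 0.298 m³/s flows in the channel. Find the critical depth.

At critical depth, Q² T / (g A³) = 1, i.e. A³/T = Q²/g = 0.298²/9.81 = 0.009052.
Trying y = 0.329 m: A³/T = 0.02279 — high.
Trying y = 0.26 m: A³/T = 0.009031 — close enough.

y_c = 0.26 m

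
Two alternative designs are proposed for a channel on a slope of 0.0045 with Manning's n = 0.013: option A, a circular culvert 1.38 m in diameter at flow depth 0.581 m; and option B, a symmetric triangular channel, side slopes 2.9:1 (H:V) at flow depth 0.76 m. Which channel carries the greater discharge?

Channel A: For a circular section of diameter D = 1.38 m at depth y = 0.581 m, the central angle is θ = 2 arccos(1 − 2y/D) = 2.824 rad. Then A = (D²/8)(θ − sin θ) = 0.5981 m² and P = Dθ/2 = 1.949 m. Hydraulic radius R = A/P = 0.5981/1.949 = 0.3069 m. Q_A = (1/0.013)·0.5981·0.3069^(2/3)·√0.0045 = 1.404 m³/s.
Channel B: For a triangular section with side slope z = 2.9: A = zy² = 2.9×0.76² = 1.675 m²; P = 2y√(1+z²) = 2×0.76×3.068 = 4.663 m. Hydraulic radius R = A/P = 1.675/4.663 = 0.3592 m. Q_B = (1/0.013)·1.675·0.3592^(2/3)·√0.0045 = 4.368 m³/s.
Q_A = 1.404 m³/s vs Q_B = 4.368 m³/s, so channel B carries more.

channel B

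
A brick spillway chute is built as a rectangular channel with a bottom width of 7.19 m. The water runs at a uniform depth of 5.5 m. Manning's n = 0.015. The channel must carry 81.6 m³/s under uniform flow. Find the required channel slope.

S = 0.00034

Flow area A = b·y = 7.19 × 5.5 = 39.55 m². Wetted perimeter P = b + 2y = 7.19 + 2×5.5 = 18.19 m.
Hydraulic radius R = A/P = 39.55/18.19 = 2.174 m.
From Manning's equation, S = [nQ / (1 A R^(2/3))]² = [0.015 × 81.6 / (1 × 39.55 × 2.174^(2/3))]² = 0.00034.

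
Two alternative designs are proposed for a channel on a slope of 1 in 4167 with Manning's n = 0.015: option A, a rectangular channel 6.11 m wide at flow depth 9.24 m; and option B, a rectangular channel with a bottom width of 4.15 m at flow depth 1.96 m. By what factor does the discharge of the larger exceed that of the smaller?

12

Channel A: Flow area A = b·y = 6.11 × 9.24 = 56.46 m². Wetted perimeter P = b + 2y = 6.11 + 2×9.24 = 24.59 m. Hydraulic radius R = A/P = 56.46/24.59 = 2.296 m. Q_A = (1/0.015)·56.46·2.296^(2/3)·√0.00024 = 101.5 m³/s.
Channel B: Flow area A = b·y = 4.15 × 1.96 = 8.134 m². Wetted perimeter P = b + 2y = 4.15 + 2×1.96 = 8.07 m. Hydraulic radius R = A/P = 8.134/8.07 = 1.008 m. Q_B = (1/0.015)·8.134·1.008^(2/3)·√0.00024 = 8.445 m³/s.
The larger discharge is 101.5 m³/s and the smaller is 8.445 m³/s; the ratio is 12.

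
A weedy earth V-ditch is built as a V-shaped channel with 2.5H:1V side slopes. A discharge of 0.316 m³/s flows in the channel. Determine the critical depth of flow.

y_c = 0.318 m

At critical depth, Q² T / (g A³) = 1, i.e. A³/T = Q²/g = 0.316²/9.81 = 0.01018.
Trying y = 0.229 m: A³/T = 0.001968 — too small.
Trying y = 0.351 m: A³/T = 0.01665 — too large.
Trying y = 0.318 m: A³/T = 0.01016 — ≈ 0.01018.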